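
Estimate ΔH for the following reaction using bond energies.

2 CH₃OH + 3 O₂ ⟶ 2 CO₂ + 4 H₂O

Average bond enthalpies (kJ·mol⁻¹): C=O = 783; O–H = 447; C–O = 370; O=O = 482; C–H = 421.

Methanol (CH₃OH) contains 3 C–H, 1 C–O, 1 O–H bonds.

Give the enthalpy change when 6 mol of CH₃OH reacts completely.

ΔH = −3306 kJ

Bonds broken (reactants):
  C–H: 6 × 421 = 2526
  C–O: 2 × 370 = 740
  O–H: 2 × 447 = 894
  O=O: 3 × 482 = 1446
  Σ(broken) = 5606 kJ
Bonds formed (products):
  C=O: 4 × 783 = 3132
  O–H: 8 × 447 = 3576
  Σ(formed) = 6708 kJ
ΔH = Σ(broken) − Σ(formed) = 5606 − 6708 = −1102 kJ
For 3× the reaction as written: 3 × (−1102) = −3306 kJ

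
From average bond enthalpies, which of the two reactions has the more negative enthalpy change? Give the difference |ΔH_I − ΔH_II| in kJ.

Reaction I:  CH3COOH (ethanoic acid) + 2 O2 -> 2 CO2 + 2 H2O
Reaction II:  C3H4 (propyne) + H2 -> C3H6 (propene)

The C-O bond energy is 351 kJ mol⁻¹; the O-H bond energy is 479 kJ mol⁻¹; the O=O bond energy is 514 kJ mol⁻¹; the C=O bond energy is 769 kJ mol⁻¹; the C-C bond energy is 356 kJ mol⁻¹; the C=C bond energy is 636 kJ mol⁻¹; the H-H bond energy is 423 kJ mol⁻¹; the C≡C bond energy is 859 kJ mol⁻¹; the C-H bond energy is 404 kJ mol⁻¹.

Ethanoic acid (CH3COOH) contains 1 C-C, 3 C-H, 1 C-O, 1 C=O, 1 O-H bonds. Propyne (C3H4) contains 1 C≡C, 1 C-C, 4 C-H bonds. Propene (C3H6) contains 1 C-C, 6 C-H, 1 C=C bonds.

Reaction I, by 635 kJ

Reaction I:
  Bonds broken (reactants):
    C-C: 1 × 356 = 356
    C-H: 3 × 404 = 1212
    C-O: 1 × 351 = 351
    C=O: 1 × 769 = 769
    O-H: 1 × 479 = 479
    O=O: 2 × 514 = 1028
    Σ(broken) = 4195 kJ
  Bonds formed (products):
    C=O: 4 × 769 = 3076
    O-H: 4 × 479 = 1916
    Σ(formed) = 4992 kJ
  ΔH_I = 4195 − 4992 = −797 kJ
Reaction II:
  Bonds broken (reactants):
    C≡C: 1 × 859 = 859
    C-C: 1 × 356 = 356
    C-H: 4 × 404 = 1616
    H-H: 1 × 423 = 423
    Σ(broken) = 3254 kJ
  Bonds formed (products):
    C-C: 1 × 356 = 356
    C-H: 6 × 404 = 2424
    C=C: 1 × 636 = 636
    Σ(formed) = 3416 kJ
  ΔH_II = 3254 − 3416 = −162 kJ
ΔH_I − ΔH_II = −635 kJ, so reaction I has the more negative ΔH; |ΔH_I − ΔH_II| = 635 kJ.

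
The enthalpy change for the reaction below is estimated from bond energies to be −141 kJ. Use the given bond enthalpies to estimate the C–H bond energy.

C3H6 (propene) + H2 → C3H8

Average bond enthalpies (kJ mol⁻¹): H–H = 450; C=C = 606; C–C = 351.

D(C–H) ≈ 423 kJ/mol

Let D be the C–H bond energy.
Σ(broken) = 1×351 + 6×D + 1×606 + 1×450 = 1407 + 6D
Σ(formed) = 2×351 + 8×D = 702 + 8D
ΔH = Σ(broken) − Σ(formed) = (1407 + 6D) − (702 + 8D) = +705 − 2D
Setting this equal to −141 kJ gives 2D = 846, so D = 423 kJ/mol.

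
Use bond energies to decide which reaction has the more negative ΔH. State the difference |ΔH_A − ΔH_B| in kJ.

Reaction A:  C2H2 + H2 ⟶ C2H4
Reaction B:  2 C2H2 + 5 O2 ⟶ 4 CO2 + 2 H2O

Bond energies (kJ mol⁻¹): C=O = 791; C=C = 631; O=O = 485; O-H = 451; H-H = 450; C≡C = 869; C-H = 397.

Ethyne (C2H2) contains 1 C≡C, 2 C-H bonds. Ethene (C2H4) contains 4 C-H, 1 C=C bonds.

Reaction A:
  Bonds broken (reactants):
    C≡C: 1 × 869 = 869
    C-H: 2 × 397 = 794
    H-H: 1 × 450 = 450
    Σ(broken) = 2113 kJ
  Bonds formed (products):
    C-H: 4 × 397 = 1588
    C=C: 1 × 631 = 631
    Σ(formed) = 2219 kJ
  ΔH_A = 2113 − 2219 = −106 kJ
Reaction B:
  Bonds broken (reactants):
    C≡C: 2 × 869 = 1738
    C-H: 4 × 397 = 1588
    O=O: 5 × 485 = 2425
    Σ(broken) = 5751 kJ
  Bonds formed (products):
    C=O: 8 × 791 = 6328
    O-H: 4 × 451 = 1804
    Σ(formed) = 8132 kJ
  ΔH_B = 5751 − 8132 = −2381 kJ
ΔH_A − ΔH_B = +2275 kJ, so reaction B has the more negative ΔH; |ΔH_A − ΔH_B| = 2275 kJ.

Reaction B, by 2275 kJ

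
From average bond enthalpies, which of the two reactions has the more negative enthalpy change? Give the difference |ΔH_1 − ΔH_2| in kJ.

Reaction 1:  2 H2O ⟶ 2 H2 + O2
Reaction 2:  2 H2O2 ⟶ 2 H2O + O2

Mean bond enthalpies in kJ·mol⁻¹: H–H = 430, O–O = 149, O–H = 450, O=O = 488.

Reaction 2, by 642 kJ

Reaction 1:
  Bonds broken (reactants):
    O–H: 4 × 450 = 1800
    Σ(broken) = 1800 kJ
  Bonds formed (products):
    H–H: 2 × 430 = 860
    O=O: 1 × 488 = 488
    Σ(formed) = 1348 kJ
  ΔH_1 = 1800 − 1348 = +452 kJ
Reaction 2:
  Bonds broken (reactants):
    O–H: 4 × 450 = 1800
    O–O: 2 × 149 = 298
    Σ(broken) = 2098 kJ
  Bonds formed (products):
    O–H: 4 × 450 = 1800
    O=O: 1 × 488 = 488
    Σ(formed) = 2288 kJ
  ΔH_2 = 2098 − 2288 = −190 kJ
ΔH_1 − ΔH_2 = +642 kJ, so reaction 2 has the more negative ΔH; |ΔH_1 − ΔH_2| = 642 kJ.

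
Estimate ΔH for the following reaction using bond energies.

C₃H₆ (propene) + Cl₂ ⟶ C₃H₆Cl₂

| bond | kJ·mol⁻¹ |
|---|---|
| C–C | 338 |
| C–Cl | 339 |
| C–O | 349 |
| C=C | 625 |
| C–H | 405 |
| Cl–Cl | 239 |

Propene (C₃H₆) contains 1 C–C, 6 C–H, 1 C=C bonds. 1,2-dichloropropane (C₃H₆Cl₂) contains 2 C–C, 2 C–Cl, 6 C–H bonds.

Bonds broken (reactants):
  C–C: 1 × 338 = 338
  C–H: 6 × 405 = 2430
  C=C: 1 × 625 = 625
  Cl–Cl: 1 × 239 = 239
  Σ(broken) = 3632 kJ
Bonds formed (products):
  C–C: 2 × 338 = 676
  C–Cl: 2 × 339 = 678
  C–H: 6 × 405 = 2430
  Σ(formed) = 3784 kJ
ΔH = Σ(broken) − Σ(formed) = 3632 − 3784 = −152 kJ

ΔH ≈ −152 kJ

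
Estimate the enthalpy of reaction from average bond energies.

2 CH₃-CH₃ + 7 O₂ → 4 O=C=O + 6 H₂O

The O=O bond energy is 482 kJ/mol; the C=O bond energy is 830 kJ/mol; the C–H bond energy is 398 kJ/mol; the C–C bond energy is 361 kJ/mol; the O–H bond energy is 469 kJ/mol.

ΔH ≈ −3396 kJ

Bonds broken (reactants):
  C–C: 2 × 361 = 722
  C–H: 12 × 398 = 4776
  O=O: 7 × 482 = 3374
  Σ(broken) = 8872 kJ
Bonds formed (products):
  C=O: 8 × 830 = 6640
  O–H: 12 × 469 = 5628
  Σ(formed) = 12268 kJ
ΔH = Σ(broken) − Σ(formed) = 8872 − 12268 = −3396 kJ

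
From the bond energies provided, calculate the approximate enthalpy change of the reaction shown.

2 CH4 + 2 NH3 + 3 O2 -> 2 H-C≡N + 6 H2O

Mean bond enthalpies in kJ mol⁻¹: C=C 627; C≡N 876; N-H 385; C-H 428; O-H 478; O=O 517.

Bonds broken (reactants):
  C-H: 8 × 428 = 3424
  N-H: 6 × 385 = 2310
  O=O: 3 × 517 = 1551
  Σ(broken) = 7285 kJ
Bonds formed (products):
  C≡N: 2 × 876 = 1752
  C-H: 2 × 428 = 856
  O-H: 12 × 478 = 5736
  Σ(formed) = 8344 kJ
ΔH = Σ(broken) − Σ(formed) = 7285 − 8344 = −1059 kJ

ΔH ≈ −1059 kJ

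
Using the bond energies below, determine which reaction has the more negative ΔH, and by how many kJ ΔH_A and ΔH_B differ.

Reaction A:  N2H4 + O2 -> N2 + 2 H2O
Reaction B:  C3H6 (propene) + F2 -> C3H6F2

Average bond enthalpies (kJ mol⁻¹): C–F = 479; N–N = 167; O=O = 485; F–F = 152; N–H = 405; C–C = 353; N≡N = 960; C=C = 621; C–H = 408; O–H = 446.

Reaction A:
  Bonds broken (reactants):
    N–H: 4 × 405 = 1620
    N–N: 1 × 167 = 167
    O=O: 1 × 485 = 485
    Σ(broken) = 2272 kJ
  Bonds formed (products):
    N≡N: 1 × 960 = 960
    O–H: 4 × 446 = 1784
    Σ(formed) = 2744 kJ
  ΔH_A = 2272 − 2744 = −472 kJ
Reaction B:
  Bonds broken (reactants):
    C–C: 1 × 353 = 353
    C–H: 6 × 408 = 2448
    C=C: 1 × 621 = 621
    F–F: 1 × 152 = 152
    Σ(broken) = 3574 kJ
  Bonds formed (products):
    C–C: 2 × 353 = 706
    C–F: 2 × 479 = 958
    C–H: 6 × 408 = 2448
    Σ(formed) = 4112 kJ
  ΔH_B = 3574 − 4112 = −538 kJ
ΔH_A − ΔH_B = +66 kJ, so reaction B has the more negative ΔH; |ΔH_A − ΔH_B| = 66 kJ.

Reaction B, by 66 kJ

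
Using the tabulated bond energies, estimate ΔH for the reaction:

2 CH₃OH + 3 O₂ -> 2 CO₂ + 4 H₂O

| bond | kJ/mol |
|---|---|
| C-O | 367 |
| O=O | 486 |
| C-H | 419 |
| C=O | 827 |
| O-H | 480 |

Bonds broken (reactants):
  C-H: 6 × 419 = 2514
  C-O: 2 × 367 = 734
  O-H: 2 × 480 = 960
  O=O: 3 × 486 = 1458
  Σ(broken) = 5666 kJ
Bonds formed (products):
  C=O: 4 × 827 = 3308
  O-H: 8 × 480 = 3840
  Σ(formed) = 7148 kJ
ΔH = Σ(broken) − Σ(formed) = 5666 − 7148 = −1482 kJ

ΔH ≈ −1482 kJ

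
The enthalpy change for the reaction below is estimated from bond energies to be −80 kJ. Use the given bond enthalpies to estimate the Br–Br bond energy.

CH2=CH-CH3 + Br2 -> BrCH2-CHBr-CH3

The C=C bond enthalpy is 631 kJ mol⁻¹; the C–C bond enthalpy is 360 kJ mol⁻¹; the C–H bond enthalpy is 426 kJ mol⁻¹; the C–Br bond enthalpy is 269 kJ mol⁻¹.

Let D be the Br–Br bond energy.
Σ(broken) = 1×D + 1×360 + 6×426 + 1×631 = 3547 + D
Σ(formed) = 2×269 + 2×360 + 6×426 = 3814
ΔH = Σ(broken) − Σ(formed) = (3547 + D) − (3814) = −267 + D
Setting this equal to −80 kJ gives D = 187 kJ/mol.

D(Br–Br) ≈ 187 kJ/mol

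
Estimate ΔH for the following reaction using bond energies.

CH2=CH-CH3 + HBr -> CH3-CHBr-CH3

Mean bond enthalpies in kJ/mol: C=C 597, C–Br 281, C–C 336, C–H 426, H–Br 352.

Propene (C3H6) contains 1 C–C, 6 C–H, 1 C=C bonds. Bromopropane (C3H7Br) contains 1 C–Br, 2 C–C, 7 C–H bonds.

Bonds broken (reactants):
  C–C: 1 × 336 = 336
  C–H: 6 × 426 = 2556
  C=C: 1 × 597 = 597
  H–Br: 1 × 352 = 352
  Σ(broken) = 3841 kJ
Bonds formed (products):
  C–Br: 1 × 281 = 281
  C–C: 2 × 336 = 672
  C–H: 7 × 426 = 2982
  Σ(formed) = 3935 kJ
ΔH = Σ(broken) − Σ(formed) = 3841 − 3935 = −94 kJ

ΔH ≈ −94 kJ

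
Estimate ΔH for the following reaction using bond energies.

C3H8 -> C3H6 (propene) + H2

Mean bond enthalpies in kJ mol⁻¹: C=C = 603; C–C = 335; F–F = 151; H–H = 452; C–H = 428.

Bonds broken (reactants):
  C–C: 2 × 335 = 670
  C–H: 8 × 428 = 3424
  Σ(broken) = 4094 kJ
Bonds formed (products):
  C–C: 1 × 335 = 335
  C–H: 6 × 428 = 2568
  C=C: 1 × 603 = 603
  H–H: 1 × 452 = 452
  Σ(formed) = 3958 kJ
ΔH = Σ(broken) − Σ(formed) = 4094 − 3958 = +136 kJ

ΔH ≈ +136 kJ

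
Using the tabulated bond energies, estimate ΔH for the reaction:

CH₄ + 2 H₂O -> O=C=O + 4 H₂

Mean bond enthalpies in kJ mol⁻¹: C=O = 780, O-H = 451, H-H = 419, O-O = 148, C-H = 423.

Bonds broken (reactants):
  C-H: 4 × 423 = 1692
  O-H: 4 × 451 = 1804
  Σ(broken) = 3496 kJ
Bonds formed (products):
  C=O: 2 × 780 = 1560
  H-H: 4 × 419 = 1676
  Σ(formed) = 3236 kJ
ΔH = Σ(broken) − Σ(formed) = 3496 − 3236 = +260 kJ

ΔH ≈ +260 kJ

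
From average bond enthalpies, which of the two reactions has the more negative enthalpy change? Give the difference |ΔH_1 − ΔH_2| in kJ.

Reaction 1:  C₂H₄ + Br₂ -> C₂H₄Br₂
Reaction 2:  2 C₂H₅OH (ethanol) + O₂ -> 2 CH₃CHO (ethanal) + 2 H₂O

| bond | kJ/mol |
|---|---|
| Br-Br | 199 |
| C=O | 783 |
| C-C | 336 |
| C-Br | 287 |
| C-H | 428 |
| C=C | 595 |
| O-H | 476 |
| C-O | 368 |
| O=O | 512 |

Reaction 1:
  Bonds broken (reactants):
    Br-Br: 1 × 199 = 199
    C-H: 4 × 428 = 1712
    C=C: 1 × 595 = 595
    Σ(broken) = 2506 kJ
  Bonds formed (products):
    C-Br: 2 × 287 = 574
    C-C: 1 × 336 = 336
    C-H: 4 × 428 = 1712
    Σ(formed) = 2622 kJ
  ΔH_1 = 2506 − 2622 = −116 kJ
Reaction 2:
  Bonds broken (reactants):
    C-C: 2 × 336 = 672
    C-H: 10 × 428 = 4280
    C-O: 2 × 368 = 736
    O-H: 2 × 476 = 952
    O=O: 1 × 512 = 512
    Σ(broken) = 7152 kJ
  Bonds formed (products):
    C-C: 2 × 336 = 672
    C-H: 8 × 428 = 3424
    C=O: 2 × 783 = 1566
    O-H: 4 × 476 = 1904
    Σ(formed) = 7566 kJ
  ΔH_2 = 7152 − 7566 = −414 kJ
ΔH_1 − ΔH_2 = +298 kJ, so reaction 2 has the more negative ΔH; |ΔH_1 − ΔH_2| = 298 kJ.

Reaction 2, by 298 kJ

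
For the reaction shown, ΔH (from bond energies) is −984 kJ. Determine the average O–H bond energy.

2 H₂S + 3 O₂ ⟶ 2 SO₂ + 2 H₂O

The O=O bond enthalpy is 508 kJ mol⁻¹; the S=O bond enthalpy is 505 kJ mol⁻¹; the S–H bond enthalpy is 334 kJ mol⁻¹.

D(O–H) ≈ 456 kJ/mol

Let D be the O–H bond energy.
Σ(broken) = 3×508 + 4×334 = 2860
Σ(formed) = 4×D + 4×505 = 2020 + 4D
ΔH = Σ(broken) − Σ(formed) = (2860) − (2020 + 4D) = +840 − 4D
Setting this equal to −984 kJ gives 4D = 1824, so D = 456 kJ/mol.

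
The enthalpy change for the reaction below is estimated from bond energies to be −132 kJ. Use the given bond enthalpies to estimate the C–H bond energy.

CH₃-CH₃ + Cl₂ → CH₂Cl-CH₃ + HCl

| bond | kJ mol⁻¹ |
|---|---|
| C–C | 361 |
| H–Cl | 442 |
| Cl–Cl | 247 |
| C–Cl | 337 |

D(C–H) ≈ 400 kJ/mol

Let D be the C–H bond energy.
Σ(broken) = 1×361 + 6×D + 1×247 = 608 + 6D
Σ(formed) = 1×361 + 1×337 + 5×D + 1×442 = 1140 + 5D
ΔH = Σ(broken) − Σ(formed) = (608 + 6D) − (1140 + 5D) = −532 + D
Setting this equal to −132 kJ gives D = 400 kJ/mol.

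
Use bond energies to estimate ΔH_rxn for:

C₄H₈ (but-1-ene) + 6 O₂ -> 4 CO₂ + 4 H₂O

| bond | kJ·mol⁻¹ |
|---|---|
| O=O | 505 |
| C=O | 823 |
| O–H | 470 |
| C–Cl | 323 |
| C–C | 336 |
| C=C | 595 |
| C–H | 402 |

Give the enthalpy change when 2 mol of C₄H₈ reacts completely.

Bonds broken (reactants):
  C–C: 2 × 336 = 672
  C–H: 8 × 402 = 3216
  C=C: 1 × 595 = 595
  O=O: 6 × 505 = 3030
  Σ(broken) = 7513 kJ
Bonds formed (products):
  C=O: 8 × 823 = 6584
  O–H: 8 × 470 = 3760
  Σ(formed) = 10344 kJ
ΔH = Σ(broken) − Σ(formed) = 7513 − 10344 = −2831 kJ
For 2× the reaction as written: 2 × (−2831) = −5662 kJ

ΔH = −5662 kJ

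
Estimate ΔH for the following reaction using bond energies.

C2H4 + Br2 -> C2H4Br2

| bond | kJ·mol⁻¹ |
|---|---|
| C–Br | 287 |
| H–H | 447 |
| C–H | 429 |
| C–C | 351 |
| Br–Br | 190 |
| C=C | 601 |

Bonds broken (reactants):
  Br–Br: 1 × 190 = 190
  C–H: 4 × 429 = 1716
  C=C: 1 × 601 = 601
  Σ(broken) = 2507 kJ
Bonds formed (products):
  C–Br: 2 × 287 = 574
  C–C: 1 × 351 = 351
  C–H: 4 × 429 = 1716
  Σ(formed) = 2641 kJ
ΔH = Σ(broken) − Σ(formed) = 2507 − 2641 = −134 kJ

ΔH ≈ −134 kJ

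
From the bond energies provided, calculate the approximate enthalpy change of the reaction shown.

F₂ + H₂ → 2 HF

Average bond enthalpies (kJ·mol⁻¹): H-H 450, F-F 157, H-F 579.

ΔH ≈ −551 kJ

Bonds broken (reactants):
  F-F: 1 × 157 = 157
  H-H: 1 × 450 = 450
  Σ(broken) = 607 kJ
Bonds formed (products):
  H-F: 2 × 579 = 1158
  Σ(formed) = 1158 kJ
ΔH = Σ(broken) − Σ(formed) = 607 − 1158 = −551 kJ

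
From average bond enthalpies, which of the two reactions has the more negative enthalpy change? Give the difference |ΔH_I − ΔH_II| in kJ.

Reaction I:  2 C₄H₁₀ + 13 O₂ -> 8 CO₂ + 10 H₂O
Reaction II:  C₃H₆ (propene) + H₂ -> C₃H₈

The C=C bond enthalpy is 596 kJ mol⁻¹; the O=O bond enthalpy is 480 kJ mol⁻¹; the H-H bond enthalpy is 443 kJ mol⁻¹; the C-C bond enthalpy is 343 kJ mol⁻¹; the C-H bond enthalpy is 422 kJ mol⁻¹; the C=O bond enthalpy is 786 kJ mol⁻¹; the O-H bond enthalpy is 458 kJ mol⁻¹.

Reaction I:
  Bonds broken (reactants):
    C-C: 6 × 343 = 2058
    C-H: 20 × 422 = 8440
    O=O: 13 × 480 = 6240
    Σ(broken) = 16738 kJ
  Bonds formed (products):
    C=O: 16 × 786 = 12576
    O-H: 20 × 458 = 9160
    Σ(formed) = 21736 kJ
  ΔH_I = 16738 − 21736 = −4998 kJ
Reaction II:
  Bonds broken (reactants):
    C-C: 1 × 343 = 343
    C-H: 6 × 422 = 2532
    C=C: 1 × 596 = 596
    H-H: 1 × 443 = 443
    Σ(broken) = 3914 kJ
  Bonds formed (products):
    C-C: 2 × 343 = 686
    C-H: 8 × 422 = 3376
    Σ(formed) = 4062 kJ
  ΔH_II = 3914 − 4062 = −148 kJ
ΔH_I − ΔH_II = −4850 kJ, so reaction I has the more negative ΔH; |ΔH_I − ΔH_II| = 4850 kJ.

Reaction I, by 4850 kJ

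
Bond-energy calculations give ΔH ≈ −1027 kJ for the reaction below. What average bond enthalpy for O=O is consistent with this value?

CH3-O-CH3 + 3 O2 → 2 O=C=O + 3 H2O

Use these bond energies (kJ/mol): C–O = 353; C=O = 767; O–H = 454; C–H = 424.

D(O=O) ≈ 505 kJ/mol

Let D be the O=O bond energy.
Σ(broken) = 6×424 + 2×353 + 3×D = 3250 + 3D
Σ(formed) = 4×767 + 6×454 = 5792
ΔH = Σ(broken) − Σ(formed) = (3250 + 3D) − (5792) = −2542 + 3D
Setting this equal to −1027 kJ gives 3D = 1515, so D = 505 kJ/mol.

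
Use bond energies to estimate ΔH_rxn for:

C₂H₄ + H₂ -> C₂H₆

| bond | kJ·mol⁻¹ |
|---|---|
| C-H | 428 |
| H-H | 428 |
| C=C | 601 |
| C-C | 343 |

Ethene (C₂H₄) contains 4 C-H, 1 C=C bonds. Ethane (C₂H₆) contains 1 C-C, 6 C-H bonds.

Bonds broken (reactants):
  C-H: 4 × 428 = 1712
  C=C: 1 × 601 = 601
  H-H: 1 × 428 = 428
  Σ(broken) = 2741 kJ
Bonds formed (products):
  C-C: 1 × 343 = 343
  C-H: 6 × 428 = 2568
  Σ(formed) = 2911 kJ
ΔH = Σ(broken) − Σ(formed) = 2741 − 2911 = −170 kJ

ΔH ≈ −170 kJ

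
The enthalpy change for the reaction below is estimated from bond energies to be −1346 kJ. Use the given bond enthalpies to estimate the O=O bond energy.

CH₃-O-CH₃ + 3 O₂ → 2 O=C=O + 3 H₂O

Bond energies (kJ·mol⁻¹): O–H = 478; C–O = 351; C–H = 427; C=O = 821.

D(O=O) ≈ 514 kJ/mol

Let D be the O=O bond energy.
Σ(broken) = 6×427 + 2×351 + 3×D = 3264 + 3D
Σ(formed) = 4×821 + 6×478 = 6152
ΔH = Σ(broken) − Σ(formed) = (3264 + 3D) − (6152) = −2888 + 3D
Setting this equal to −1346 kJ gives 3D = 1542, so D = 514 kJ/mol.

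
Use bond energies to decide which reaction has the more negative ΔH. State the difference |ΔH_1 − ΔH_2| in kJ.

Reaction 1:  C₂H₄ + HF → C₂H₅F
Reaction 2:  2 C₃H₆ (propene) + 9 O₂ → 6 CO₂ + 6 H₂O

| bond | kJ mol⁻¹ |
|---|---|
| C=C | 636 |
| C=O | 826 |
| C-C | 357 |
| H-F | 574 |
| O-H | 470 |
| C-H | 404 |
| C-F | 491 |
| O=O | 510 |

Reaction 2, by 4086 kJ

Reaction 1:
  Bonds broken (reactants):
    C-H: 4 × 404 = 1616
    C=C: 1 × 636 = 636
    H-F: 1 × 574 = 574
    Σ(broken) = 2826 kJ
  Bonds formed (products):
    C-C: 1 × 357 = 357
    C-F: 1 × 491 = 491
    C-H: 5 × 404 = 2020
    Σ(formed) = 2868 kJ
  ΔH_1 = 2826 − 2868 = −42 kJ
Reaction 2:
  Bonds broken (reactants):
    C-C: 2 × 357 = 714
    C-H: 12 × 404 = 4848
    C=C: 2 × 636 = 1272
    O=O: 9 × 510 = 4590
    Σ(broken) = 11424 kJ
  Bonds formed (products):
    C=O: 12 × 826 = 9912
    O-H: 12 × 470 = 5640
    Σ(formed) = 15552 kJ
  ΔH_2 = 11424 − 15552 = −4128 kJ
ΔH_1 − ΔH_2 = +4086 kJ, so reaction 2 has the more negative ΔH; |ΔH_1 − ΔH_2| = 4086 kJ.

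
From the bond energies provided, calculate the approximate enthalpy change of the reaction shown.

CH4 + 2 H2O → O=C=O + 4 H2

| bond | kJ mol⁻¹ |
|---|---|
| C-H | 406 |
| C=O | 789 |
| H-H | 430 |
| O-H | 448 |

Bonds broken (reactants):
  C-H: 4 × 406 = 1624
  O-H: 4 × 448 = 1792
  Σ(broken) = 3416 kJ
Bonds formed (products):
  C=O: 2 × 789 = 1578
  H-H: 4 × 430 = 1720
  Σ(formed) = 3298 kJ
ΔH = Σ(broken) − Σ(formed) = 3416 − 3298 = +118 kJ

ΔH ≈ +118 kJ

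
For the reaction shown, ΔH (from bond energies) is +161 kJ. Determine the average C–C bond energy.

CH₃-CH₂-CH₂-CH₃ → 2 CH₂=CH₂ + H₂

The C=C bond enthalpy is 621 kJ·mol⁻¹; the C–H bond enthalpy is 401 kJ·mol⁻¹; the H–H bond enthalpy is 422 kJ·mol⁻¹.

D(C–C) ≈ 341 kJ/mol

Let D be the C–C bond energy.
Σ(broken) = 3×D + 10×401 = 4010 + 3D
Σ(formed) = 8×401 + 2×621 + 1×422 = 4872
ΔH = Σ(broken) − Σ(formed) = (4010 + 3D) − (4872) = −862 + 3D
Setting this equal to +161 kJ gives 3D = 1023, so D = 341 kJ/mol.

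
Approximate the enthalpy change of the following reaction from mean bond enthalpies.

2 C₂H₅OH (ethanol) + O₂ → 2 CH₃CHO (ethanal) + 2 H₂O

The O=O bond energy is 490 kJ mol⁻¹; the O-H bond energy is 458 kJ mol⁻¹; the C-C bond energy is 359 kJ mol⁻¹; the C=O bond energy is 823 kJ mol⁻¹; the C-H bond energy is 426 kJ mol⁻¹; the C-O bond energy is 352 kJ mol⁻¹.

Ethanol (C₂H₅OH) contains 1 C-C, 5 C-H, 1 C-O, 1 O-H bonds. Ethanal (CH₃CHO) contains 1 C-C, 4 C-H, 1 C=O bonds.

ΔH ≈ −516 kJ

Bonds broken (reactants):
  C-C: 2 × 359 = 718
  C-H: 10 × 426 = 4260
  C-O: 2 × 352 = 704
  O-H: 2 × 458 = 916
  O=O: 1 × 490 = 490
  Σ(broken) = 7088 kJ
Bonds formed (products):
  C-C: 2 × 359 = 718
  C-H: 8 × 426 = 3408
  C=O: 2 × 823 = 1646
  O-H: 4 × 458 = 1832
  Σ(formed) = 7604 kJ
ΔH = Σ(broken) − Σ(formed) = 7088 − 7604 = −516 kJ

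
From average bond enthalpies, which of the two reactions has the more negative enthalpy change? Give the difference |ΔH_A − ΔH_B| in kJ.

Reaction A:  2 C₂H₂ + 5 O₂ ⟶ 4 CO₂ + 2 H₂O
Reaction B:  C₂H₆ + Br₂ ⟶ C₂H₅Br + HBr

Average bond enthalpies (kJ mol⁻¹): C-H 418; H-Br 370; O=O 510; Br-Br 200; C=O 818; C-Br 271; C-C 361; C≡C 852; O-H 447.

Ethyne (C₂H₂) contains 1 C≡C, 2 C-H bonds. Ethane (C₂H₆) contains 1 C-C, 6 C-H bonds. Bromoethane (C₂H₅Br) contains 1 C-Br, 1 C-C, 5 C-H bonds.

Reaction A:
  Bonds broken (reactants):
    C≡C: 2 × 852 = 1704
    C-H: 4 × 418 = 1672
    O=O: 5 × 510 = 2550
    Σ(broken) = 5926 kJ
  Bonds formed (products):
    C=O: 8 × 818 = 6544
    O-H: 4 × 447 = 1788
    Σ(formed) = 8332 kJ
  ΔH_A = 5926 − 8332 = −2406 kJ
Reaction B:
  Bonds broken (reactants):
    Br-Br: 1 × 200 = 200
    C-C: 1 × 361 = 361
    C-H: 6 × 418 = 2508
    Σ(broken) = 3069 kJ
  Bonds formed (products):
    C-Br: 1 × 271 = 271
    C-C: 1 × 361 = 361
    C-H: 5 × 418 = 2090
    H-Br: 1 × 370 = 370
    Σ(formed) = 3092 kJ
  ΔH_B = 3069 − 3092 = −23 kJ
ΔH_A − ΔH_B = −2383 kJ, so reaction A has the more negative ΔH; |ΔH_A − ΔH_B| = 2383 kJ.

Reaction A, by 2383 kJ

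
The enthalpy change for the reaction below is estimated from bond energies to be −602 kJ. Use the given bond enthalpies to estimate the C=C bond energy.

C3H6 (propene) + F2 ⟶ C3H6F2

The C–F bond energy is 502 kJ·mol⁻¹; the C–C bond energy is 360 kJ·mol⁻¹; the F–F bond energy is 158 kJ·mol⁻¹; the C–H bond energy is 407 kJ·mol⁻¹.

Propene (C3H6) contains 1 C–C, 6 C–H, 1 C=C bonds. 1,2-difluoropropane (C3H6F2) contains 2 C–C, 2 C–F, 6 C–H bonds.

Let D be the C=C bond energy.
Σ(broken) = 1×360 + 6×407 + 1×D + 1×158 = 2960 + D
Σ(formed) = 2×360 + 2×502 + 6×407 = 4166
ΔH = Σ(broken) − Σ(formed) = (2960 + D) − (4166) = −1206 + D
Setting this equal to −602 kJ gives D = 604 kJ/mol.

D(C=C) ≈ 604 kJ/mol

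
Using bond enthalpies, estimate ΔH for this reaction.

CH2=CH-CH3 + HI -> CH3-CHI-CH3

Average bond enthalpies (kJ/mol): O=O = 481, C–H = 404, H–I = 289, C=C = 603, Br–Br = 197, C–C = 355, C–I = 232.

Bonds broken (reactants):
  C–C: 1 × 355 = 355
  C–H: 6 × 404 = 2424
  C=C: 1 × 603 = 603
  H–I: 1 × 289 = 289
  Σ(broken) = 3671 kJ
Bonds formed (products):
  C–C: 2 × 355 = 710
  C–H: 7 × 404 = 2828
  C–I: 1 × 232 = 232
  Σ(formed) = 3770 kJ
ΔH = Σ(broken) − Σ(formed) = 3671 − 3770 = −99 kJ

ΔH ≈ −99 kJ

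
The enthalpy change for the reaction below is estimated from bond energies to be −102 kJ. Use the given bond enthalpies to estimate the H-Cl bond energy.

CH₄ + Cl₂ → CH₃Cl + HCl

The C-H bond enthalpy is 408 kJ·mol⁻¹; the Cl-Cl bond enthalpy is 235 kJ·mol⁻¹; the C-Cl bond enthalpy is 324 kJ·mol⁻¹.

Let D be the H-Cl bond energy.
Σ(broken) = 4×408 + 1×235 = 1867
Σ(formed) = 1×324 + 3×408 + 1×D = 1548 + D
ΔH = Σ(broken) − Σ(formed) = (1867) − (1548 + D) = +319 − D
Setting this equal to −102 kJ gives D = 421 kJ/mol.

D(H-Cl) ≈ 421 kJ/mol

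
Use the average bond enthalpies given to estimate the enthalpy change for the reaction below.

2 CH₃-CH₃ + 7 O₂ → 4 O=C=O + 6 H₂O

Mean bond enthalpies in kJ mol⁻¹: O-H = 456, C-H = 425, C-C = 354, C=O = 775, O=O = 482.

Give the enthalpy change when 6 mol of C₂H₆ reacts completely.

ΔH = −7470 kJ

Bonds broken (reactants):
  C-C: 2 × 354 = 708
  C-H: 12 × 425 = 5100
  O=O: 7 × 482 = 3374
  Σ(broken) = 9182 kJ
Bonds formed (products):
  C=O: 8 × 775 = 6200
  O-H: 12 × 456 = 5472
  Σ(formed) = 11672 kJ
ΔH = Σ(broken) − Σ(formed) = 9182 − 11672 = −2490 kJ
For 3× the reaction as written: 3 × (−2490) = −7470 kJ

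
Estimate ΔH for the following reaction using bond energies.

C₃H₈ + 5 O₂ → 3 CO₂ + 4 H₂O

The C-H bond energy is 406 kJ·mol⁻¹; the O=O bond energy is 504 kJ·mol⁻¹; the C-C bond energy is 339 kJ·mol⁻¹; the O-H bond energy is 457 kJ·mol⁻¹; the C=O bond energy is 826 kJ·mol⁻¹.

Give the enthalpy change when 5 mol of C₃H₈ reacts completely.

Bonds broken (reactants):
  C-C: 2 × 339 = 678
  C-H: 8 × 406 = 3248
  O=O: 5 × 504 = 2520
  Σ(broken) = 6446 kJ
Bonds formed (products):
  C=O: 6 × 826 = 4956
  O-H: 8 × 457 = 3656
  Σ(formed) = 8612 kJ
ΔH = Σ(broken) − Σ(formed) = 6446 − 8612 = −2166 kJ
For 5× the reaction as written: 5 × (−2166) = −10830 kJ

ΔH = −10830 kJ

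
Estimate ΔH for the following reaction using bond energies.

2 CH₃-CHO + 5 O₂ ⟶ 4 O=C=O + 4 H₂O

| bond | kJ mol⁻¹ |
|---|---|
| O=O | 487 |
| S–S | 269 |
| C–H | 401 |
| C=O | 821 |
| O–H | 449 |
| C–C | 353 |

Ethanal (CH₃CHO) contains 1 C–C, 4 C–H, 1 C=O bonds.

ΔH ≈ −2169 kJ

Bonds broken (reactants):
  C–C: 2 × 353 = 706
  C–H: 8 × 401 = 3208
  C=O: 2 × 821 = 1642
  O=O: 5 × 487 = 2435
  Σ(broken) = 7991 kJ
Bonds formed (products):
  C=O: 8 × 821 = 6568
  O–H: 8 × 449 = 3592
  Σ(formed) = 10160 kJ
ΔH = Σ(broken) − Σ(formed) = 7991 − 10160 = −2169 kJ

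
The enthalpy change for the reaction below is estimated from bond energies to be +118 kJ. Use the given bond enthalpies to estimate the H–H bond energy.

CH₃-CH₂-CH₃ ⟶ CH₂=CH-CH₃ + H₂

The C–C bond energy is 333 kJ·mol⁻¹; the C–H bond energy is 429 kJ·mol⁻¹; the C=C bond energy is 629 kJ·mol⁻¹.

Let D be the H–H bond energy.
Σ(broken) = 2×333 + 8×429 = 4098
Σ(formed) = 1×333 + 6×429 + 1×629 + 1×D = 3536 + D
ΔH = Σ(broken) − Σ(formed) = (4098) − (3536 + D) = +562 − D
Setting this equal to +118 kJ gives D = 444 kJ/mol.

D(H–H) ≈ 444 kJ/mol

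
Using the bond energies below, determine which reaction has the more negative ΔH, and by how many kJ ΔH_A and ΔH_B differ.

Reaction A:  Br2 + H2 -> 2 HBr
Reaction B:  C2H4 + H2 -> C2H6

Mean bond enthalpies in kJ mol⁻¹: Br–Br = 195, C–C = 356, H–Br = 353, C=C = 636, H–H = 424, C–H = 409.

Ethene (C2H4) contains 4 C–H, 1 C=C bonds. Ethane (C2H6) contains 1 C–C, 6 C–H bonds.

Reaction B, by 27 kJ

Reaction A:
  Bonds broken (reactants):
    Br–Br: 1 × 195 = 195
    H–H: 1 × 424 = 424
    Σ(broken) = 619 kJ
  Bonds formed (products):
    H–Br: 2 × 353 = 706
    Σ(formed) = 706 kJ
  ΔH_A = 619 − 706 = −87 kJ
Reaction B:
  Bonds broken (reactants):
    C–H: 4 × 409 = 1636
    C=C: 1 × 636 = 636
    H–H: 1 × 424 = 424
    Σ(broken) = 2696 kJ
  Bonds formed (products):
    C–C: 1 × 356 = 356
    C–H: 6 × 409 = 2454
    Σ(formed) = 2810 kJ
  ΔH_B = 2696 − 2810 = −114 kJ
ΔH_A − ΔH_B = +27 kJ, so reaction B has the more negative ΔH; |ΔH_A − ΔH_B| = 27 kJ.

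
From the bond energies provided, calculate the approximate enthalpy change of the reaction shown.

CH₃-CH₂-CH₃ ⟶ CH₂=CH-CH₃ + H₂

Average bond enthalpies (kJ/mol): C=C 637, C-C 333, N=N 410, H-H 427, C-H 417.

Bonds broken (reactants):
  C-C: 2 × 333 = 666
  C-H: 8 × 417 = 3336
  Σ(broken) = 4002 kJ
Bonds formed (products):
  C-C: 1 × 333 = 333
  C-H: 6 × 417 = 2502
  C=C: 1 × 637 = 637
  H-H: 1 × 427 = 427
  Σ(formed) = 3899 kJ
ΔH = Σ(broken) − Σ(formed) = 4002 − 3899 = +103 kJ

ΔH ≈ +103 kJ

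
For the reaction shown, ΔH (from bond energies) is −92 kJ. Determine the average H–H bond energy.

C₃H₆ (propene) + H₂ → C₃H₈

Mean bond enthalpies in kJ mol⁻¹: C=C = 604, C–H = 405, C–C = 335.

D(H–H) ≈ 449 kJ/mol

Let D be the H–H bond energy.
Σ(broken) = 1×335 + 6×405 + 1×604 + 1×D = 3369 + D
Σ(formed) = 2×335 + 8×405 = 3910
ΔH = Σ(broken) − Σ(formed) = (3369 + D) − (3910) = −541 + D
Setting this equal to −92 kJ gives D = 449 kJ/mol.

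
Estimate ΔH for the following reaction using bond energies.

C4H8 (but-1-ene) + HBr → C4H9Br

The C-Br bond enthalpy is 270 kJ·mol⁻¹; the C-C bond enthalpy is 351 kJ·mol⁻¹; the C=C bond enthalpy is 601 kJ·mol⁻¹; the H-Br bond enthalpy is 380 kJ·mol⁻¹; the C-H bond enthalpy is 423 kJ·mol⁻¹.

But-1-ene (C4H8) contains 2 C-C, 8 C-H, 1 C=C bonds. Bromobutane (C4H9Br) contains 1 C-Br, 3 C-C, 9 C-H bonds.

Bonds broken (reactants):
  C-C: 2 × 351 = 702
  C-H: 8 × 423 = 3384
  C=C: 1 × 601 = 601
  H-Br: 1 × 380 = 380
  Σ(broken) = 5067 kJ
Bonds formed (products):
  C-Br: 1 × 270 = 270
  C-C: 3 × 351 = 1053
  C-H: 9 × 423 = 3807
  Σ(formed) = 5130 kJ
ΔH = Σ(broken) − Σ(formed) = 5067 − 5130 = −63 kJ

ΔH ≈ −63 kJ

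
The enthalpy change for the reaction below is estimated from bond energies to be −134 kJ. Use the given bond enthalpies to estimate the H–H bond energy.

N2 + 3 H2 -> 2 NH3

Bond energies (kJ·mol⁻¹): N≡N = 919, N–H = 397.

Let D be the H–H bond energy.
Σ(broken) = 3×D + 1×919 = 919 + 3D
Σ(formed) = 6×397 = 2382
ΔH = Σ(broken) − Σ(formed) = (919 + 3D) − (2382) = −1463 + 3D
Setting this equal to −134 kJ gives 3D = 1329, so D = 443 kJ/mol.

D(H–H) ≈ 443 kJ/mol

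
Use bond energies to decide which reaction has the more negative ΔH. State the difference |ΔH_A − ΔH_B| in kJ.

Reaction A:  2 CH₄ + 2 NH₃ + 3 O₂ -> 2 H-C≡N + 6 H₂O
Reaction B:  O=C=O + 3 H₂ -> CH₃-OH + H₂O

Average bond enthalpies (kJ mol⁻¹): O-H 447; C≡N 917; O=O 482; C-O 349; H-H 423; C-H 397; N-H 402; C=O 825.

Reaction A, by 996 kJ

Reaction A:
  Bonds broken (reactants):
    C-H: 8 × 397 = 3176
    N-H: 6 × 402 = 2412
    O=O: 3 × 482 = 1446
    Σ(broken) = 7034 kJ
  Bonds formed (products):
    C≡N: 2 × 917 = 1834
    C-H: 2 × 397 = 794
    O-H: 12 × 447 = 5364
    Σ(formed) = 7992 kJ
  ΔH_A = 7034 − 7992 = −958 kJ
Reaction B:
  Bonds broken (reactants):
    C=O: 2 × 825 = 1650
    H-H: 3 × 423 = 1269
    Σ(broken) = 2919 kJ
  Bonds formed (products):
    C-H: 3 × 397 = 1191
    C-O: 1 × 349 = 349
    O-H: 3 × 447 = 1341
    Σ(formed) = 2881 kJ
  ΔH_B = 2919 − 2881 = +38 kJ
ΔH_A − ΔH_B = −996 kJ, so reaction A has the more negative ΔH; |ΔH_A − ΔH_B| = 996 kJ.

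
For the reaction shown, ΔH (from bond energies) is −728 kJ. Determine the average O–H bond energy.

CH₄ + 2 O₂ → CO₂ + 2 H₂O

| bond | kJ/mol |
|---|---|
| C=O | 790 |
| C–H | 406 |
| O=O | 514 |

Let D be the O–H bond energy.
Σ(broken) = 4×406 + 2×514 = 2652
Σ(formed) = 2×790 + 4×D = 1580 + 4D
ΔH = Σ(broken) − Σ(formed) = (2652) − (1580 + 4D) = +1072 − 4D
Setting this equal to −728 kJ gives 4D = 1800, so D = 450 kJ/mol.

D(O–H) ≈ 450 kJ/mol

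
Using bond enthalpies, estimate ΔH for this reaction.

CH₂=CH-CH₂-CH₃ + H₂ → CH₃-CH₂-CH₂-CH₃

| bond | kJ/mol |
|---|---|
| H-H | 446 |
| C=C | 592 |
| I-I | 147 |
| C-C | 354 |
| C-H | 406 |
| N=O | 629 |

Bonds broken (reactants):
  C-C: 2 × 354 = 708
  C-H: 8 × 406 = 3248
  C=C: 1 × 592 = 592
  H-H: 1 × 446 = 446
  Σ(broken) = 4994 kJ
Bonds formed (products):
  C-C: 3 × 354 = 1062
  C-H: 10 × 406 = 4060
  Σ(formed) = 5122 kJ
ΔH = Σ(broken) − Σ(formed) = 4994 − 5122 = −128 kJ

ΔH ≈ −128 kJ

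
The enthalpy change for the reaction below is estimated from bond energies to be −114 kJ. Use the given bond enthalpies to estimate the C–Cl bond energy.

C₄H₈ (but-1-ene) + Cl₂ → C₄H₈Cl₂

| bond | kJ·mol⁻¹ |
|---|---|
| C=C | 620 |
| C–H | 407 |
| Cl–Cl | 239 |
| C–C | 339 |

Let D be the C–Cl bond energy.
Σ(broken) = 2×339 + 8×407 + 1×620 + 1×239 = 4793
Σ(formed) = 3×339 + 2×D + 8×407 = 4273 + 2D
ΔH = Σ(broken) − Σ(formed) = (4793) − (4273 + 2D) = +520 − 2D
Setting this equal to −114 kJ gives 2D = 634, so D = 317 kJ/mol.

D(C–Cl) ≈ 317 kJ/mol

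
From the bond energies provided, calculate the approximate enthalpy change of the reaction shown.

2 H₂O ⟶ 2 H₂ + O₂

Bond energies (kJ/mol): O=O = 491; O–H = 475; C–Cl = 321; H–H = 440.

Bonds broken (reactants):
  O–H: 4 × 475 = 1900
  Σ(broken) = 1900 kJ
Bonds formed (products):
  H–H: 2 × 440 = 880
  O=O: 1 × 491 = 491
  Σ(formed) = 1371 kJ
ΔH = Σ(broken) − Σ(formed) = 1900 − 1371 = +529 kJ

ΔH ≈ +529 kJ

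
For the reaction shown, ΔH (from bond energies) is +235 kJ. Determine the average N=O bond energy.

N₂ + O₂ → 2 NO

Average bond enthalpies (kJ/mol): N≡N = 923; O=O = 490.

Let D be the N=O bond energy.
Σ(broken) = 1×923 + 1×490 = 1413
Σ(formed) = 2×D = 2D
ΔH = Σ(broken) − Σ(formed) = (1413) − (2D) = +1413 − 2D
Setting this equal to +235 kJ gives 2D = 1178, so D = 589 kJ/mol.

D(N=O) ≈ 589 kJ/mol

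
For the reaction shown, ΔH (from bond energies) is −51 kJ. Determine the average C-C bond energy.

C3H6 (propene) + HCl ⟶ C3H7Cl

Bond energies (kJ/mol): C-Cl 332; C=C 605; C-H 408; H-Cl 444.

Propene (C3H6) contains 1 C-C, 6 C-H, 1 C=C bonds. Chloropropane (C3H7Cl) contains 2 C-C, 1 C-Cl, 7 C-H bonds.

Let D be the C-C bond energy.
Σ(broken) = 1×D + 6×408 + 1×605 + 1×444 = 3497 + D
Σ(formed) = 2×D + 1×332 + 7×408 = 3188 + 2D
ΔH = Σ(broken) − Σ(formed) = (3497 + D) − (3188 + 2D) = +309 − D
Setting this equal to −51 kJ gives D = 360 kJ/mol.

D(C-C) ≈ 360 kJ/mol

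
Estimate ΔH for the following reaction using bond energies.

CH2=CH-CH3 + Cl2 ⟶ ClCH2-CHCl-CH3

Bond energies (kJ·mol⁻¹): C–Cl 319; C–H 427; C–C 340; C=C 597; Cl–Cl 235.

Bonds broken (reactants):
  C–C: 1 × 340 = 340
  C–H: 6 × 427 = 2562
  C=C: 1 × 597 = 597
  Cl–Cl: 1 × 235 = 235
  Σ(broken) = 3734 kJ
Bonds formed (products):
  C–C: 2 × 340 = 680
  C–Cl: 2 × 319 = 638
  C–H: 6 × 427 = 2562
  Σ(formed) = 3880 kJ
ΔH = Σ(broken) − Σ(formed) = 3734 − 3880 = −146 kJ

ΔH ≈ −146 kJ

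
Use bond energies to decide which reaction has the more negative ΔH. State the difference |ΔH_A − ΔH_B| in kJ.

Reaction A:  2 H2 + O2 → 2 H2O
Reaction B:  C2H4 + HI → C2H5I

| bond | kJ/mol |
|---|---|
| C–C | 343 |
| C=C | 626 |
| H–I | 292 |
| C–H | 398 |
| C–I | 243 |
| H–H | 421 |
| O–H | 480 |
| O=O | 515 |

Reaction A:
  Bonds broken (reactants):
    H–H: 2 × 421 = 842
    O=O: 1 × 515 = 515
    Σ(broken) = 1357 kJ
  Bonds formed (products):
    O–H: 4 × 480 = 1920
    Σ(formed) = 1920 kJ
  ΔH_A = 1357 − 1920 = −563 kJ
Reaction B:
  Bonds broken (reactants):
    C–H: 4 × 398 = 1592
    C=C: 1 × 626 = 626
    H–I: 1 × 292 = 292
    Σ(broken) = 2510 kJ
  Bonds formed (products):
    C–C: 1 × 343 = 343
    C–H: 5 × 398 = 1990
    C–I: 1 × 243 = 243
    Σ(formed) = 2576 kJ
  ΔH_B = 2510 − 2576 = −66 kJ
ΔH_A − ΔH_B = −497 kJ, so reaction A has the more negative ΔH; |ΔH_A − ΔH_B| = 497 kJ.

Reaction A, by 497 kJ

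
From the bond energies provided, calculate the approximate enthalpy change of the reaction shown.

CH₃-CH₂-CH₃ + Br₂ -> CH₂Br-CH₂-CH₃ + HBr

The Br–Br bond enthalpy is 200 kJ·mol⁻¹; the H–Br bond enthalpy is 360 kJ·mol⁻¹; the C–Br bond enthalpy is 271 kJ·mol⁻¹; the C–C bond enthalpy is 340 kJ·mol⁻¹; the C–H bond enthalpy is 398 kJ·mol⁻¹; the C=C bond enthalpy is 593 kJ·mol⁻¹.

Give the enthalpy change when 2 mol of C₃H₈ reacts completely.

ΔH = −66 kJ

Bonds broken (reactants):
  Br–Br: 1 × 200 = 200
  C–C: 2 × 340 = 680
  C–H: 8 × 398 = 3184
  Σ(broken) = 4064 kJ
Bonds formed (products):
  C–Br: 1 × 271 = 271
  C–C: 2 × 340 = 680
  C–H: 7 × 398 = 2786
  H–Br: 1 × 360 = 360
  Σ(formed) = 4097 kJ
ΔH = Σ(broken) − Σ(formed) = 4064 − 4097 = −33 kJ
For 2× the reaction as written: 2 × (−33) = −66 kJ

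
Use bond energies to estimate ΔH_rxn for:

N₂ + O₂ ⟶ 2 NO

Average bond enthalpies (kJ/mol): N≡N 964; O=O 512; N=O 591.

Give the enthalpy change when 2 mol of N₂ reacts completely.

Bonds broken (reactants):
  N≡N: 1 × 964 = 964
  O=O: 1 × 512 = 512
  Σ(broken) = 1476 kJ
Bonds formed (products):
  N=O: 2 × 591 = 1182
  Σ(formed) = 1182 kJ
ΔH = Σ(broken) − Σ(formed) = 1476 − 1182 = +294 kJ
For 2× the reaction as written: 2 × (+294) = +588 kJ

ΔH = +588 kJ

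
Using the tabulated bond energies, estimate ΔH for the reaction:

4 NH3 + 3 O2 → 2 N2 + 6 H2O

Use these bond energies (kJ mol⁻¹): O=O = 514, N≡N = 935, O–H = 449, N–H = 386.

Bonds broken (reactants):
  N–H: 12 × 386 = 4632
  O=O: 3 × 514 = 1542
  Σ(broken) = 6174 kJ
Bonds formed (products):
  N≡N: 2 × 935 = 1870
  O–H: 12 × 449 = 5388
  Σ(formed) = 7258 kJ
ΔH = Σ(broken) − Σ(formed) = 6174 − 7258 = −1084 kJ

ΔH ≈ −1084 kJ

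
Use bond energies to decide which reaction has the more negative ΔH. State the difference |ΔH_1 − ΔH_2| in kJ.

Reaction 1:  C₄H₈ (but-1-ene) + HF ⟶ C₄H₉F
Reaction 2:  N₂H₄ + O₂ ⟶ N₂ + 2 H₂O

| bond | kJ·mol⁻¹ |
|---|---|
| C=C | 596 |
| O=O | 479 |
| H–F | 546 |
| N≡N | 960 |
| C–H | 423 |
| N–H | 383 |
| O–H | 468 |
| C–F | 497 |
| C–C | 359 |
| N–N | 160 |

Reaction 1:
  Bonds broken (reactants):
    C–C: 2 × 359 = 718
    C–H: 8 × 423 = 3384
    C=C: 1 × 596 = 596
    H–F: 1 × 546 = 546
    Σ(broken) = 5244 kJ
  Bonds formed (products):
    C–C: 3 × 359 = 1077
    C–F: 1 × 497 = 497
    C–H: 9 × 423 = 3807
    Σ(formed) = 5381 kJ
  ΔH_1 = 5244 − 5381 = −137 kJ
Reaction 2:
  Bonds broken (reactants):
    N–H: 4 × 383 = 1532
    N–N: 1 × 160 = 160
    O=O: 1 × 479 = 479
    Σ(broken) = 2171 kJ
  Bonds formed (products):
    N≡N: 1 × 960 = 960
    O–H: 4 × 468 = 1872
    Σ(formed) = 2832 kJ
  ΔH_2 = 2171 − 2832 = −661 kJ
ΔH_1 − ΔH_2 = +524 kJ, so reaction 2 has the more negative ΔH; |ΔH_1 − ΔH_2| = 524 kJ.

Reaction 2, by 524 kJ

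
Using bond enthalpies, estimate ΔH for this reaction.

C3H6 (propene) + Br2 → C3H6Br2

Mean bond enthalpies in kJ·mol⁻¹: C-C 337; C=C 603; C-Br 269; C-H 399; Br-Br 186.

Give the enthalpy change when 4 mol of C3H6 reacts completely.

ΔH = −344 kJ

Bonds broken (reactants):
  Br-Br: 1 × 186 = 186
  C-C: 1 × 337 = 337
  C-H: 6 × 399 = 2394
  C=C: 1 × 603 = 603
  Σ(broken) = 3520 kJ
Bonds formed (products):
  C-Br: 2 × 269 = 538
  C-C: 2 × 337 = 674
  C-H: 6 × 399 = 2394
  Σ(formed) = 3606 kJ
ΔH = Σ(broken) − Σ(formed) = 3520 − 3606 = −86 kJ
For 4× the reaction as written: 4 × (−86) = −344 kJ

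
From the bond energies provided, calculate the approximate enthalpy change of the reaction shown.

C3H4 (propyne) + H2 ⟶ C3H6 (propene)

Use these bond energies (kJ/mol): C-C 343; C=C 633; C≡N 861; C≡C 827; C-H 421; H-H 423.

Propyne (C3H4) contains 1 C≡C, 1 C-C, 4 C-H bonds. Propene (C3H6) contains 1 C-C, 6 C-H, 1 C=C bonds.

Bonds broken (reactants):
  C≡C: 1 × 827 = 827
  C-C: 1 × 343 = 343
  C-H: 4 × 421 = 1684
  H-H: 1 × 423 = 423
  Σ(broken) = 3277 kJ
Bonds formed (products):
  C-C: 1 × 343 = 343
  C-H: 6 × 421 = 2526
  C=C: 1 × 633 = 633
  Σ(formed) = 3502 kJ
ΔH = Σ(broken) − Σ(formed) = 3277 − 3502 = −225 kJ

ΔH ≈ −225 kJ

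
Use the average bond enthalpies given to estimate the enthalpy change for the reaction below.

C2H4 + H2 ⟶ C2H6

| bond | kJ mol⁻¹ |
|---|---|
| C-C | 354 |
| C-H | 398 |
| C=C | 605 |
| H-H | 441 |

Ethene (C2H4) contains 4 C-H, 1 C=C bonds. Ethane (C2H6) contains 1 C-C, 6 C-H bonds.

Bonds broken (reactants):
  C-H: 4 × 398 = 1592
  C=C: 1 × 605 = 605
  H-H: 1 × 441 = 441
  Σ(broken) = 2638 kJ
Bonds formed (products):
  C-C: 1 × 354 = 354
  C-H: 6 × 398 = 2388
  Σ(formed) = 2742 kJ
ΔH = Σ(broken) − Σ(formed) = 2638 − 2742 = −104 kJ

ΔH ≈ −104 kJ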